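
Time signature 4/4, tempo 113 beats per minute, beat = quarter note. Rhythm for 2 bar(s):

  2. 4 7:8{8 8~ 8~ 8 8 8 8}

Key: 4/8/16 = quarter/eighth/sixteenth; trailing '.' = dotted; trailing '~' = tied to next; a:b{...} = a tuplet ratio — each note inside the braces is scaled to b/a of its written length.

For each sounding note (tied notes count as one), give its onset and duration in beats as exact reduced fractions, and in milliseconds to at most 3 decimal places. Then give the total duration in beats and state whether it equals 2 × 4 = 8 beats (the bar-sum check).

1) 0.0ms=0b +1592.92ms=3b
2) 1592.92ms=3b +530.973ms=1b
3) 2123.894ms=4b +303.413ms=4/7b
4) 2427.307ms=32/7b +910.24ms=12/7b
5) 3337.547ms=44/7b +303.413ms=4/7b
6) 3640.961ms=48/7b +303.413ms=4/7b
7) 3944.374ms=52/7b +303.413ms=4/7b
Σ=8b of 8 (113bpm 4/4) — PASS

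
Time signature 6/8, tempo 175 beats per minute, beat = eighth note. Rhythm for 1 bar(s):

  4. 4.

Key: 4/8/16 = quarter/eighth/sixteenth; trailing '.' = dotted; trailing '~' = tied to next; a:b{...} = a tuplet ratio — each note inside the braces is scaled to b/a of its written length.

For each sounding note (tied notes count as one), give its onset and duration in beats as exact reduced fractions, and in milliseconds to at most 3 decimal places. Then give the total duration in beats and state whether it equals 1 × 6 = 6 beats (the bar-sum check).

1) 0.0ms=0b +1028.571ms=3b
2) 1028.571ms=3b +1028.571ms=3b
Σ=6b of 6 (175bpm 6/8) — PASS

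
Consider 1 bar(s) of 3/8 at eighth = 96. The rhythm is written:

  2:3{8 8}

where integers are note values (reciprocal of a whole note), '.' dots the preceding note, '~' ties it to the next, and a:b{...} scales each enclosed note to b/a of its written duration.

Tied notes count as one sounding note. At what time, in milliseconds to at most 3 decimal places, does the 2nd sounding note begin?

1. 0.0ms @ 0 + 937.5ms (3/2)
2. 937.5ms @ 3/2 + 937.5ms (3/2)

note 2 onset = 3/2b = 937.5ms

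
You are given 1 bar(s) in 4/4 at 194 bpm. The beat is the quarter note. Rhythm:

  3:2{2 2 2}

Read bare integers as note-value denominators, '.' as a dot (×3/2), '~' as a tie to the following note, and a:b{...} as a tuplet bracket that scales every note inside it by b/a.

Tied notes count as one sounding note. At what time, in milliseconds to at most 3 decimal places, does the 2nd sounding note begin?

note 2 onset = 4/3b = 412.371ms

1. 0.0ms @ 0 + 412.371ms (4/3)
2. 412.371ms @ 4/3 + 412.371ms (4/3)
3. 824.742ms @ 8/3 + 412.371ms (4/3)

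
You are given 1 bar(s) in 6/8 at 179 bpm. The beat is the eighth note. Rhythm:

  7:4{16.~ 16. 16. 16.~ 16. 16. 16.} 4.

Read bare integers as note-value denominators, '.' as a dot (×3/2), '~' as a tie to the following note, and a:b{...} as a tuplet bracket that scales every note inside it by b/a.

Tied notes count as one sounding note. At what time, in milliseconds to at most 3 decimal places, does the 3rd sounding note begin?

1. 0.0ms @ 0 + 287.31ms (6/7)
2. 287.31ms @ 6/7 + 143.655ms (3/7)
3. 430.966ms @ 9/7 + 287.31ms (6/7)
4. 718.276ms @ 15/7 + 143.655ms (3/7)
5. 861.931ms @ 18/7 + 143.655ms (3/7)
6. 1005.587ms @ 3 + 1005.587ms (3)

note 3 onset = 9/7b = 430.966ms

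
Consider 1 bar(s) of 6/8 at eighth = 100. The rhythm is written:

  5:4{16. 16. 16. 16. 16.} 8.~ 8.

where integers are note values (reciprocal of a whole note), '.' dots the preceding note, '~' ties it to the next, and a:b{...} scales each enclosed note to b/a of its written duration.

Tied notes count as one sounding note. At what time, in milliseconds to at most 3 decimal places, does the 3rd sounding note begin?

note 3 onset = 6/5b = 720.0ms

1. 0.0ms @ 0 + 360.0ms (3/5)
2. 360.0ms @ 3/5 + 360.0ms (3/5)
3. 720.0ms @ 6/5 + 360.0ms (3/5)
4. 1080.0ms @ 9/5 + 360.0ms (3/5)
5. 1440.0ms @ 12/5 + 360.0ms (3/5)
6. 1800.0ms @ 3 + 1800.0ms (3)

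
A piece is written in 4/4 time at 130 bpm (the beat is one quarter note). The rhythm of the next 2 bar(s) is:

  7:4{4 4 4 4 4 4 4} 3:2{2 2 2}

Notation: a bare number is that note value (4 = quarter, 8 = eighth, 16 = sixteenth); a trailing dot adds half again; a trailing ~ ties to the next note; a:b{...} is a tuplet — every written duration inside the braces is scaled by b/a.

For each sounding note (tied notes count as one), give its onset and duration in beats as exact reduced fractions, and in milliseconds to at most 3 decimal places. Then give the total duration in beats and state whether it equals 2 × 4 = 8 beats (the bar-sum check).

1) 0.0ms=0b +263.736ms=4/7b
2) 263.736ms=4/7b +263.736ms=4/7b
3) 527.473ms=8/7b +263.736ms=4/7b
4) 791.209ms=12/7b +263.736ms=4/7b
5) 1054.945ms=16/7b +263.736ms=4/7b
6) 1318.681ms=20/7b +263.736ms=4/7b
7) 1582.418ms=24/7b +263.736ms=4/7b
8) 1846.154ms=4b +615.385ms=4/3b
9) 2461.538ms=16/3b +615.385ms=4/3b
10) 3076.923ms=20/3b +615.385ms=4/3b
Σ=8b of 8 (130bpm 4/4) — PASS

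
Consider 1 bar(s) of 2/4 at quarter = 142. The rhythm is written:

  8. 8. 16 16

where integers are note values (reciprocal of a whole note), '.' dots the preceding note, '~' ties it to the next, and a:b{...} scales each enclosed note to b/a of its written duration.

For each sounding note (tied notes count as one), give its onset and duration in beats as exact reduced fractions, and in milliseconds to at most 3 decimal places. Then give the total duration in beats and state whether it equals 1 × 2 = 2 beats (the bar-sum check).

1) 0.0ms=0b +316.901ms=3/4b
2) 316.901ms=3/4b +316.901ms=3/4b
3) 633.803ms=3/2b +105.634ms=1/4b
4) 739.437ms=7/4b +105.634ms=1/4b
Σ=2b of 2 (142bpm 2/4) — PASS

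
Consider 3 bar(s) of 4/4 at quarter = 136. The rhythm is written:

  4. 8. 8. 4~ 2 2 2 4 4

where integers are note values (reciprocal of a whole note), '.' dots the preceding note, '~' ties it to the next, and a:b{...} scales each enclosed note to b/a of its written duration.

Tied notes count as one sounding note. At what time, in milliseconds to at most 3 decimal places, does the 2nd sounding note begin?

1. 0.0ms @ 0 + 661.765ms (3/2)
2. 661.765ms @ 3/2 + 330.882ms (3/4)
3. 992.647ms @ 9/4 + 330.882ms (3/4)
4. 1323.529ms @ 3 + 1323.529ms (3)
5. 2647.059ms @ 6 + 882.353ms (2)
6. 3529.412ms @ 8 + 882.353ms (2)
7. 4411.765ms @ 10 + 441.176ms (1)
8. 4852.941ms @ 11 + 441.176ms (1)

note 2 onset = 3/2b = 661.765ms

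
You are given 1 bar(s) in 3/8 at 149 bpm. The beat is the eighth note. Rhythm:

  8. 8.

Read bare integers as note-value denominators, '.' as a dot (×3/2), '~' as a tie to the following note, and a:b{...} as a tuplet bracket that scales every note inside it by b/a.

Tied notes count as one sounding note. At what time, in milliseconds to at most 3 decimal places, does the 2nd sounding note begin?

1. 0.0ms @ 0 + 604.027ms (3/2)
2. 604.027ms @ 3/2 + 604.027ms (3/2)

note 2 onset = 3/2b = 604.027ms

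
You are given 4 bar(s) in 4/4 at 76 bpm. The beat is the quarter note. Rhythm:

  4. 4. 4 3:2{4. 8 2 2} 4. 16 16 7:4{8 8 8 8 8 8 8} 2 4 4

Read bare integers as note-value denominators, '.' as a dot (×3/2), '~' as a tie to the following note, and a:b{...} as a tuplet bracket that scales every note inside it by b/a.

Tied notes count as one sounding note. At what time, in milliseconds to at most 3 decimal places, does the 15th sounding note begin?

1. 0.0ms @ 0 + 1184.211ms (3/2)
2. 1184.211ms @ 3/2 + 1184.211ms (3/2)
3. 2368.421ms @ 3 + 789.474ms (1)
4. 3157.895ms @ 4 + 789.474ms (1)
5. 3947.368ms @ 5 + 263.158ms (1/3)
6. 4210.526ms @ 16/3 + 1052.632ms (4/3)
7. 5263.158ms @ 20/3 + 1052.632ms (4/3)
8. 6315.789ms @ 8 + 1184.211ms (3/2)
9. 7500.0ms @ 19/2 + 197.368ms (1/4)
10. 7697.368ms @ 39/4 + 197.368ms (1/4)
11. 7894.737ms @ 10 + 225.564ms (2/7)
12. 8120.301ms @ 72/7 + 225.564ms (2/7)
13. 8345.865ms @ 74/7 + 225.564ms (2/7)
14. 8571.429ms @ 76/7 + 225.564ms (2/7)
15. 8796.992ms @ 78/7 + 225.564ms (2/7)
16. 9022.556ms @ 80/7 + 225.564ms (2/7)
17. 9248.12ms @ 82/7 + 225.564ms (2/7)
18. 9473.684ms @ 12 + 1578.947ms (2)
19. 11052.632ms @ 14 + 789.474ms (1)
20. 11842.105ms @ 15 + 789.474ms (1)

note 15 onset = 78/7b = 8796.992ms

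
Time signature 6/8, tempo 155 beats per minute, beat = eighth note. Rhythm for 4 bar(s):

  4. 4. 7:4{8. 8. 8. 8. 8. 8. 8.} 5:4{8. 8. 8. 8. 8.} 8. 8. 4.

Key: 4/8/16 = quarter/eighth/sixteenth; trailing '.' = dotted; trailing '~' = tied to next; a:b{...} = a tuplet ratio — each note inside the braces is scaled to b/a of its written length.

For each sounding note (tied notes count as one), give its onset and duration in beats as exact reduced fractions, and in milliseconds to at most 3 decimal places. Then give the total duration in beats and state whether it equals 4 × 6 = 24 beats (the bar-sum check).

1) 0.0ms=0b +1161.29ms=3b
2) 1161.29ms=3b +1161.29ms=3b
3) 2322.581ms=6b +331.797ms=6/7b
4) 2654.378ms=48/7b +331.797ms=6/7b
5) 2986.175ms=54/7b +331.797ms=6/7b
6) 3317.972ms=60/7b +331.797ms=6/7b
7) 3649.77ms=66/7b +331.797ms=6/7b
8) 3981.567ms=72/7b +331.797ms=6/7b
9) 4313.364ms=78/7b +331.797ms=6/7b
10) 4645.161ms=12b +464.516ms=6/5b
11) 5109.677ms=66/5b +464.516ms=6/5b
12) 5574.194ms=72/5b +464.516ms=6/5b
13) 6038.71ms=78/5b +464.516ms=6/5b
14) 6503.226ms=84/5b +464.516ms=6/5b
15) 6967.742ms=18b +580.645ms=3/2b
16) 7548.387ms=39/2b +580.645ms=3/2b
17) 8129.032ms=21b +1161.29ms=3b
Σ=24b of 24 (155bpm 6/8) — PASS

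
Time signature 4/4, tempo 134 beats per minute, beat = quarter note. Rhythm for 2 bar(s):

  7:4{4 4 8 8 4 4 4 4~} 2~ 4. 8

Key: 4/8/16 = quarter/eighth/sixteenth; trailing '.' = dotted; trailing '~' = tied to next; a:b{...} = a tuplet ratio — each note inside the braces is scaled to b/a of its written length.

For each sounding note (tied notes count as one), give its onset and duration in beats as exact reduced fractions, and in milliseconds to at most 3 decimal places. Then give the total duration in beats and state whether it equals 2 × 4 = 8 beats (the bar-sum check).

1) 0.0ms=0b +255.864ms=4/7b
2) 255.864ms=4/7b +255.864ms=4/7b
3) 511.727ms=8/7b +127.932ms=2/7b
4) 639.659ms=10/7b +127.932ms=2/7b
5) 767.591ms=12/7b +255.864ms=4/7b
6) 1023.454ms=16/7b +255.864ms=4/7b
7) 1279.318ms=20/7b +255.864ms=4/7b
8) 1535.181ms=24/7b +1823.028ms=57/14b
9) 3358.209ms=15/2b +223.881ms=1/2b
Σ=8b of 8 (134bpm 4/4) — PASS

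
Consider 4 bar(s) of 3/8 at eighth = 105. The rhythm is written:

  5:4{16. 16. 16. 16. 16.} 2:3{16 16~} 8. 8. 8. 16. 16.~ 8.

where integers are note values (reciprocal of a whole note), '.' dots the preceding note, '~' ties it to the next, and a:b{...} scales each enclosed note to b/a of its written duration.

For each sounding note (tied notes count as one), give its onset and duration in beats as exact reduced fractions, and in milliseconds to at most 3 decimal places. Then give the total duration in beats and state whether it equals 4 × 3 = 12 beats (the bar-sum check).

1) 0.0ms=0b +342.857ms=3/5b
2) 342.857ms=3/5b +342.857ms=3/5b
3) 685.714ms=6/5b +342.857ms=3/5b
4) 1028.571ms=9/5b +342.857ms=3/5b
5) 1371.429ms=12/5b +342.857ms=3/5b
6) 1714.286ms=3b +428.571ms=3/4b
7) 2142.857ms=15/4b +1285.714ms=9/4b
8) 3428.571ms=6b +857.143ms=3/2b
9) 4285.714ms=15/2b +857.143ms=3/2b
10) 5142.857ms=9b +428.571ms=3/4b
11) 5571.429ms=39/4b +1285.714ms=9/4b
Σ=12b of 12 (105bpm 3/8) — PASS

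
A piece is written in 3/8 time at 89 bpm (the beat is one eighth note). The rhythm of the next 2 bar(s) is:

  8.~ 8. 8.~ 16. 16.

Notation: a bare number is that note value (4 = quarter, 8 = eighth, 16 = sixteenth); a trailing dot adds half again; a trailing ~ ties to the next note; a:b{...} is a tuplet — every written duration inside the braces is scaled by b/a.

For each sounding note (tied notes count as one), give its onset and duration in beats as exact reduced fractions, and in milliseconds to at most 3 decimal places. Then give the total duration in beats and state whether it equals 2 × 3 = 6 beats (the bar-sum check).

1) 0.0ms=0b +2022.472ms=3b
2) 2022.472ms=3b +1516.854ms=9/4b
3) 3539.326ms=21/4b +505.618ms=3/4b
Σ=6b of 6 (89bpm 3/8) — PASS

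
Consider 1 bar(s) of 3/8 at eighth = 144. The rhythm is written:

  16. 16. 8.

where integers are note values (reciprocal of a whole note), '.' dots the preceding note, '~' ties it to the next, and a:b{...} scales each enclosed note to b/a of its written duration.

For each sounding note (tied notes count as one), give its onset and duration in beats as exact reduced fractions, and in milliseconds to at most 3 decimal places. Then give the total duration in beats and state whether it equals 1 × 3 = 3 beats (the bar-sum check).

1) 0.0ms=0b +312.5ms=3/4b
2) 312.5ms=3/4b +312.5ms=3/4b
3) 625.0ms=3/2b +625.0ms=3/2b
Σ=3b of 3 (144bpm 3/8) — PASS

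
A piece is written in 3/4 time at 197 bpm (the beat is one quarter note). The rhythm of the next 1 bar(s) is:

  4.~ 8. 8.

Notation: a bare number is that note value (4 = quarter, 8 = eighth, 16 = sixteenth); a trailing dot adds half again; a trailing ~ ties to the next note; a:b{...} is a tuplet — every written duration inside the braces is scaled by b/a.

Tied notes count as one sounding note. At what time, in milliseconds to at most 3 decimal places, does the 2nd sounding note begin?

note 2 onset = 9/4b = 685.279ms

1. 0.0ms @ 0 + 685.279ms (9/4)
2. 685.279ms @ 9/4 + 228.426ms (3/4)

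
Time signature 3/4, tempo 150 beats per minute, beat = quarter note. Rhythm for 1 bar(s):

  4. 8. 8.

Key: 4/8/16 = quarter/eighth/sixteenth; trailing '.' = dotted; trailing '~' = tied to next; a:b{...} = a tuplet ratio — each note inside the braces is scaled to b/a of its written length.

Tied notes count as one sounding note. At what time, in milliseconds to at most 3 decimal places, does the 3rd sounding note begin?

note 3 onset = 9/4b = 900.0ms

1. 0.0ms @ 0 + 600.0ms (3/2)
2. 600.0ms @ 3/2 + 300.0ms (3/4)
3. 900.0ms @ 9/4 + 300.0ms (3/4)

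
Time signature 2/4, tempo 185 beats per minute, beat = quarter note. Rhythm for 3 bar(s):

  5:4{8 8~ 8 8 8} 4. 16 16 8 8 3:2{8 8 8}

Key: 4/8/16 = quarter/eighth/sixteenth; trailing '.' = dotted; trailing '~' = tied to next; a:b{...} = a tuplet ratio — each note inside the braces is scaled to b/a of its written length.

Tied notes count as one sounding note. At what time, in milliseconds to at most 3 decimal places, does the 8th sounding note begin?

note 8 onset = 4b = 1297.297ms

1. 0.0ms @ 0 + 129.73ms (2/5)
2. 129.73ms @ 2/5 + 259.459ms (4/5)
3. 389.189ms @ 6/5 + 129.73ms (2/5)
4. 518.919ms @ 8/5 + 129.73ms (2/5)
5. 648.649ms @ 2 + 486.486ms (3/2)
6. 1135.135ms @ 7/2 + 81.081ms (1/4)
7. 1216.216ms @ 15/4 + 81.081ms (1/4)
8. 1297.297ms @ 4 + 162.162ms (1/2)
9. 1459.459ms @ 9/2 + 162.162ms (1/2)
10. 1621.622ms @ 5 + 108.108ms (1/3)
11. 1729.73ms @ 16/3 + 108.108ms (1/3)
12. 1837.838ms @ 17/3 + 108.108ms (1/3)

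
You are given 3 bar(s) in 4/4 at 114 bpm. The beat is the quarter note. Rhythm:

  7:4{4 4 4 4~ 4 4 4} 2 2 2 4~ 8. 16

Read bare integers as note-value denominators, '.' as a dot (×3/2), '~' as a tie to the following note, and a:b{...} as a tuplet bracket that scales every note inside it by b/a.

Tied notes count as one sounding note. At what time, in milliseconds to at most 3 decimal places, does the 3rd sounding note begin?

1. 0.0ms @ 0 + 300.752ms (4/7)
2. 300.752ms @ 4/7 + 300.752ms (4/7)
3. 601.504ms @ 8/7 + 300.752ms (4/7)
4. 902.256ms @ 12/7 + 601.504ms (8/7)
5. 1503.759ms @ 20/7 + 300.752ms (4/7)
6. 1804.511ms @ 24/7 + 300.752ms (4/7)
7. 2105.263ms @ 4 + 1052.632ms (2)
8. 3157.895ms @ 6 + 1052.632ms (2)
9. 4210.526ms @ 8 + 1052.632ms (2)
10. 5263.158ms @ 10 + 921.053ms (7/4)
11. 6184.211ms @ 47/4 + 131.579ms (1/4)

note 3 onset = 8/7b = 601.504ms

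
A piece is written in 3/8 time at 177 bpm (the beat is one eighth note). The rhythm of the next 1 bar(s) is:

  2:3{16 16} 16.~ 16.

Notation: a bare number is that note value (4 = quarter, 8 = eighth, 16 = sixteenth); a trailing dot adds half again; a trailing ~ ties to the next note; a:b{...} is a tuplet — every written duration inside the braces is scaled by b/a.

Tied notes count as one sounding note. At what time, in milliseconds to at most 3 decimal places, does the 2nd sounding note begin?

1. 0.0ms @ 0 + 254.237ms (3/4)
2. 254.237ms @ 3/4 + 254.237ms (3/4)
3. 508.475ms @ 3/2 + 508.475ms (3/2)

note 2 onset = 3/4b = 254.237ms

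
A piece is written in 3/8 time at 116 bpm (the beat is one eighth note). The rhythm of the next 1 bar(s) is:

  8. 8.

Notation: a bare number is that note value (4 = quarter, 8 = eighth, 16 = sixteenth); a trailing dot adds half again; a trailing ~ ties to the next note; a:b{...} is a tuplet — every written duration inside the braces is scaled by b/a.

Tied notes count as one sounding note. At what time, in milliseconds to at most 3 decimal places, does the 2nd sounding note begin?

note 2 onset = 3/2b = 775.862ms

1. 0.0ms @ 0 + 775.862ms (3/2)
2. 775.862ms @ 3/2 + 775.862ms (3/2)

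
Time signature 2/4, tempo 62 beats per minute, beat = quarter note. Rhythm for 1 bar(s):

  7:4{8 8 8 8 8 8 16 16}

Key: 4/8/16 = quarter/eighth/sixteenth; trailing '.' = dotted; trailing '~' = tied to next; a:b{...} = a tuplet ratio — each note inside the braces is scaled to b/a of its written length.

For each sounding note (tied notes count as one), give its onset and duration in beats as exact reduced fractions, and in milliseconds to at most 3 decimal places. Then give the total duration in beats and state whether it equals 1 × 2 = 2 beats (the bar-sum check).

1) 0.0ms=0b +276.498ms=2/7b
2) 276.498ms=2/7b +276.498ms=2/7b
3) 552.995ms=4/7b +276.498ms=2/7b
4) 829.493ms=6/7b +276.498ms=2/7b
5) 1105.991ms=8/7b +276.498ms=2/7b
6) 1382.488ms=10/7b +276.498ms=2/7b
7) 1658.986ms=12/7b +138.249ms=1/7b
8) 1797.235ms=13/7b +138.249ms=1/7b
Σ=2b of 2 (62bpm 2/4) — PASS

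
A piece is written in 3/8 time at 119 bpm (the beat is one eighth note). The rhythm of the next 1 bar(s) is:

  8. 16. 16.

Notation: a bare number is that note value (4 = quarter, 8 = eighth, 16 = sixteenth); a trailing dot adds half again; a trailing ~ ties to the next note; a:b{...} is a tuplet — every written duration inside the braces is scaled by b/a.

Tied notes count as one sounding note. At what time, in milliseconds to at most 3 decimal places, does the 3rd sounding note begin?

1. 0.0ms @ 0 + 756.303ms (3/2)
2. 756.303ms @ 3/2 + 378.151ms (3/4)
3. 1134.454ms @ 9/4 + 378.151ms (3/4)

note 3 onset = 9/4b = 1134.454ms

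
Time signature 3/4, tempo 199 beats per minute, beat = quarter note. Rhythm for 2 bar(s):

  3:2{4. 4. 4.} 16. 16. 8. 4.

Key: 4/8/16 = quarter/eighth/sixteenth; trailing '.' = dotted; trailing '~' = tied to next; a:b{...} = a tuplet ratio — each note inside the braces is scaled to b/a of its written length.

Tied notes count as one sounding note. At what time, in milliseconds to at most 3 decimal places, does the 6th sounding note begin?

note 6 onset = 15/4b = 1130.653ms

1. 0.0ms @ 0 + 301.508ms (1)
2. 301.508ms @ 1 + 301.508ms (1)
3. 603.015ms @ 2 + 301.508ms (1)
4. 904.523ms @ 3 + 113.065ms (3/8)
5. 1017.588ms @ 27/8 + 113.065ms (3/8)
6. 1130.653ms @ 15/4 + 226.131ms (3/4)
7. 1356.784ms @ 9/2 + 452.261ms (3/2)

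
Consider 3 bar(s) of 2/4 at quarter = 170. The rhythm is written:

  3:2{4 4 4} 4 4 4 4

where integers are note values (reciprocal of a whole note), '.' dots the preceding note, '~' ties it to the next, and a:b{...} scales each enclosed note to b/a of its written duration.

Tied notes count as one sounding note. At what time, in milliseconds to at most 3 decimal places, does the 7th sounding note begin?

note 7 onset = 5b = 1764.706ms

1. 0.0ms @ 0 + 235.294ms (2/3)
2. 235.294ms @ 2/3 + 235.294ms (2/3)
3. 470.588ms @ 4/3 + 235.294ms (2/3)
4. 705.882ms @ 2 + 352.941ms (1)
5. 1058.824ms @ 3 + 352.941ms (1)
6. 1411.765ms @ 4 + 352.941ms (1)
7. 1764.706ms @ 5 + 352.941ms (1)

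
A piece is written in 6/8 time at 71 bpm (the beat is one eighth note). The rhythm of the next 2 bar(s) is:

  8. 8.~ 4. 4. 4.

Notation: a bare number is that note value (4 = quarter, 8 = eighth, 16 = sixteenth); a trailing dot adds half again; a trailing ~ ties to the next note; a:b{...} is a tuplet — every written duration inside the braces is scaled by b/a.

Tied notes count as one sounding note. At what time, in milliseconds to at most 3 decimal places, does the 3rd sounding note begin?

1. 0.0ms @ 0 + 1267.606ms (3/2)
2. 1267.606ms @ 3/2 + 3802.817ms (9/2)
3. 5070.423ms @ 6 + 2535.211ms (3)
4. 7605.634ms @ 9 + 2535.211ms (3)

note 3 onset = 6b = 5070.423ms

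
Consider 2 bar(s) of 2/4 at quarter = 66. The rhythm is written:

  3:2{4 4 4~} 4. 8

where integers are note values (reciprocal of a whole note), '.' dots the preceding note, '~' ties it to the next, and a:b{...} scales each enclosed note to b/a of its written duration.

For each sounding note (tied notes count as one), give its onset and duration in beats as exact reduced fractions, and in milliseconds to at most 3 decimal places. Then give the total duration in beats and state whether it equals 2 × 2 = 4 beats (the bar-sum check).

1) 0.0ms=0b +606.061ms=2/3b
2) 606.061ms=2/3b +606.061ms=2/3b
3) 1212.121ms=4/3b +1969.697ms=13/6b
4) 3181.818ms=7/2b +454.545ms=1/2b
Σ=4b of 4 (66bpm 2/4) — PASS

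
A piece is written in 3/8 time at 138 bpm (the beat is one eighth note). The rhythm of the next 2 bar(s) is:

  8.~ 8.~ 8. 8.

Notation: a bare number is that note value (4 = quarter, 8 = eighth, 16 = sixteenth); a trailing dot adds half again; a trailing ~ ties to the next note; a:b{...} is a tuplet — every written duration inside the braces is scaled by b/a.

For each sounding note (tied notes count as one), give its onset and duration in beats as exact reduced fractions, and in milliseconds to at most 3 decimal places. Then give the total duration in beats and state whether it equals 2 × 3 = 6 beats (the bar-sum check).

1) 0.0ms=0b +1956.522ms=9/2b
2) 1956.522ms=9/2b +652.174ms=3/2b
Σ=6b of 6 (138bpm 3/8) — PASS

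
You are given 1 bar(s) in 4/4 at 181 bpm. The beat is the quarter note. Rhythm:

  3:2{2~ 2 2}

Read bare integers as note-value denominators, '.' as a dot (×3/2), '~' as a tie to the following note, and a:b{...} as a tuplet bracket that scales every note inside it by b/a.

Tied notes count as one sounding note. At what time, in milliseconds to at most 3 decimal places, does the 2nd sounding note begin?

note 2 onset = 8/3b = 883.978ms

1. 0.0ms @ 0 + 883.978ms (8/3)
2. 883.978ms @ 8/3 + 441.989ms (4/3)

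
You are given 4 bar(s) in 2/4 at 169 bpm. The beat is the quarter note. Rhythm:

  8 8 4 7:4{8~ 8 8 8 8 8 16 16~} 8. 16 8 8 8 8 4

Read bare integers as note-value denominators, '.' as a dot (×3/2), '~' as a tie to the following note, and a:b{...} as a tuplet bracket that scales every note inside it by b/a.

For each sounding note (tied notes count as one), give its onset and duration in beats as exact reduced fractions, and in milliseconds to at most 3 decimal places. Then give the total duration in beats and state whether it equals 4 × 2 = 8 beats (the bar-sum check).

1) 0.0ms=0b +177.515ms=1/2b
2) 177.515ms=1/2b +177.515ms=1/2b
3) 355.03ms=1b +355.03ms=1b
4) 710.059ms=2b +202.874ms=4/7b
5) 912.933ms=18/7b +101.437ms=2/7b
6) 1014.37ms=20/7b +101.437ms=2/7b
7) 1115.807ms=22/7b +101.437ms=2/7b
8) 1217.244ms=24/7b +101.437ms=2/7b
9) 1318.681ms=26/7b +50.719ms=1/7b
10) 1369.4ms=27/7b +316.991ms=25/28b
11) 1686.391ms=19/4b +88.757ms=1/4b
12) 1775.148ms=5b +177.515ms=1/2b
13) 1952.663ms=11/2b +177.515ms=1/2b
14) 2130.178ms=6b +177.515ms=1/2b
15) 2307.692ms=13/2b +177.515ms=1/2b
16) 2485.207ms=7b +355.03ms=1b
Σ=8b of 8 (169bpm 2/4) — PASS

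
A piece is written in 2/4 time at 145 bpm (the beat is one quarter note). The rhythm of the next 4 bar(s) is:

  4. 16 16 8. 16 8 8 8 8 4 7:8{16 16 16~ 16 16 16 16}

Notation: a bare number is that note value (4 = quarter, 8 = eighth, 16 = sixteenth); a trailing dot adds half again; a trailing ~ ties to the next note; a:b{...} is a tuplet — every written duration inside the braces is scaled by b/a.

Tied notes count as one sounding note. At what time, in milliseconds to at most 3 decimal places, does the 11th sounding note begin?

note 11 onset = 6b = 2482.759ms

1. 0.0ms @ 0 + 620.69ms (3/2)
2. 620.69ms @ 3/2 + 103.448ms (1/4)
3. 724.138ms @ 7/4 + 103.448ms (1/4)
4. 827.586ms @ 2 + 310.345ms (3/4)
5. 1137.931ms @ 11/4 + 103.448ms (1/4)
6. 1241.379ms @ 3 + 206.897ms (1/2)
7. 1448.276ms @ 7/2 + 206.897ms (1/2)
8. 1655.172ms @ 4 + 206.897ms (1/2)
9. 1862.069ms @ 9/2 + 206.897ms (1/2)
10. 2068.966ms @ 5 + 413.793ms (1)
11. 2482.759ms @ 6 + 118.227ms (2/7)
12. 2600.985ms @ 44/7 + 118.227ms (2/7)
13. 2719.212ms @ 46/7 + 236.453ms (4/7)
14. 2955.665ms @ 50/7 + 118.227ms (2/7)
15. 3073.892ms @ 52/7 + 118.227ms (2/7)
16. 3192.118ms @ 54/7 + 118.227ms (2/7)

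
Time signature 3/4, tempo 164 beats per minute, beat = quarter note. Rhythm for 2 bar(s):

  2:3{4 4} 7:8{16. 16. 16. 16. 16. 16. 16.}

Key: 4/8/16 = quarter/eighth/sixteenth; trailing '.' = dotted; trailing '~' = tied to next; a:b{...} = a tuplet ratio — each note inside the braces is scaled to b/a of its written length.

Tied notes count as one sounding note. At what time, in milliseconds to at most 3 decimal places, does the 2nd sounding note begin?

1. 0.0ms @ 0 + 548.78ms (3/2)
2. 548.78ms @ 3/2 + 548.78ms (3/2)
3. 1097.561ms @ 3 + 156.794ms (3/7)
4. 1254.355ms @ 24/7 + 156.794ms (3/7)
5. 1411.15ms @ 27/7 + 156.794ms (3/7)
6. 1567.944ms @ 30/7 + 156.794ms (3/7)
7. 1724.739ms @ 33/7 + 156.794ms (3/7)
8. 1881.533ms @ 36/7 + 156.794ms (3/7)
9. 2038.328ms @ 39/7 + 156.794ms (3/7)

note 2 onset = 3/2b = 548.78ms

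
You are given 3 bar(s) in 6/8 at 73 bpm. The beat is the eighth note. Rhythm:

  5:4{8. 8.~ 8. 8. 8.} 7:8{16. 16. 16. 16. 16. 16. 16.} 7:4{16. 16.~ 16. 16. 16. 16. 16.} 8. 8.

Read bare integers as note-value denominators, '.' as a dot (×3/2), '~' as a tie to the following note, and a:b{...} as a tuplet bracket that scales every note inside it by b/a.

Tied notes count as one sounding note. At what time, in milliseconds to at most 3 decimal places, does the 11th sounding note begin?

1. 0.0ms @ 0 + 986.301ms (6/5)
2. 986.301ms @ 6/5 + 1972.603ms (12/5)
3. 2958.904ms @ 18/5 + 986.301ms (6/5)
4. 3945.205ms @ 24/5 + 986.301ms (6/5)
5. 4931.507ms @ 6 + 704.501ms (6/7)
6. 5636.008ms @ 48/7 + 704.501ms (6/7)
7. 6340.509ms @ 54/7 + 704.501ms (6/7)
8. 7045.01ms @ 60/7 + 704.501ms (6/7)
9. 7749.511ms @ 66/7 + 704.501ms (6/7)
10. 8454.012ms @ 72/7 + 704.501ms (6/7)
11. 9158.513ms @ 78/7 + 704.501ms (6/7)
12. 9863.014ms @ 12 + 352.25ms (3/7)
13. 10215.264ms @ 87/7 + 704.501ms (6/7)
14. 10919.765ms @ 93/7 + 352.25ms (3/7)
15. 11272.016ms @ 96/7 + 352.25ms (3/7)
16. 11624.266ms @ 99/7 + 352.25ms (3/7)
17. 11976.517ms @ 102/7 + 352.25ms (3/7)
18. 12328.767ms @ 15 + 1232.877ms (3/2)
19. 13561.644ms @ 33/2 + 1232.877ms (3/2)

note 11 onset = 78/7b = 9158.513ms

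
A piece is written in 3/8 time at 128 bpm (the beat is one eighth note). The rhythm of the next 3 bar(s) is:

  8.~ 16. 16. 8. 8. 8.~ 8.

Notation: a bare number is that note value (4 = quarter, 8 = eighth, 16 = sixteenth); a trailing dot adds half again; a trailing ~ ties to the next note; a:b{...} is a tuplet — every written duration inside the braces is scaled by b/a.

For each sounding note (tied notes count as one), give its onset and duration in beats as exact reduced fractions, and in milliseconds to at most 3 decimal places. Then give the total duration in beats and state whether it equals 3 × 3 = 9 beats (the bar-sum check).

1) 0.0ms=0b +1054.688ms=9/4b
2) 1054.688ms=9/4b +351.562ms=3/4b
3) 1406.25ms=3b +703.125ms=3/2b
4) 2109.375ms=9/2b +703.125ms=3/2b
5) 2812.5ms=6b +1406.25ms=3b
Σ=9b of 9 (128bpm 3/8) — PASS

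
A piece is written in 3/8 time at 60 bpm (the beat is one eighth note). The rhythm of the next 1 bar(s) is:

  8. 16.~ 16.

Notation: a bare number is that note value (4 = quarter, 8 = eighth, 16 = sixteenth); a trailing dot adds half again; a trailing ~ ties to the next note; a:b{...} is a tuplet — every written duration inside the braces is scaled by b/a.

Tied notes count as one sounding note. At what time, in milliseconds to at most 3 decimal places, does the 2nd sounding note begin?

note 2 onset = 3/2b = 1500.0ms

1. 0.0ms @ 0 + 1500.0ms (3/2)
2. 1500.0ms @ 3/2 + 1500.0ms (3/2)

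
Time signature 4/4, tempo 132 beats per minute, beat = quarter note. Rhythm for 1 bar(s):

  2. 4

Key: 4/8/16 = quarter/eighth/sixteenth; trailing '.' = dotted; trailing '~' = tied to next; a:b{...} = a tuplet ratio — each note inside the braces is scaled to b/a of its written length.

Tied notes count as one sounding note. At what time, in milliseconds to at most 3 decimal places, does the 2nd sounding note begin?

note 2 onset = 3b = 1363.636ms

1. 0.0ms @ 0 + 1363.636ms (3)
2. 1363.636ms @ 3 + 454.545ms (1)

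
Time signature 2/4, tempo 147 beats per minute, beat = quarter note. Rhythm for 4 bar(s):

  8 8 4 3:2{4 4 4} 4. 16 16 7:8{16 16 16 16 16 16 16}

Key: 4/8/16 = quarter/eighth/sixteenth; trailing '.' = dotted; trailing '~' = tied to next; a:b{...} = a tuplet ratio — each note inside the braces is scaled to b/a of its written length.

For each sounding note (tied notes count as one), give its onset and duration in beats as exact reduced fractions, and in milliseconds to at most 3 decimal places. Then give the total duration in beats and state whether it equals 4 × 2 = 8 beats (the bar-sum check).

1) 0.0ms=0b +204.082ms=1/2b
2) 204.082ms=1/2b +204.082ms=1/2b
3) 408.163ms=1b +408.163ms=1b
4) 816.327ms=2b +272.109ms=2/3b
5) 1088.435ms=8/3b +272.109ms=2/3b
6) 1360.544ms=10/3b +272.109ms=2/3b
7) 1632.653ms=4b +612.245ms=3/2b
8) 2244.898ms=11/2b +102.041ms=1/4b
9) 2346.939ms=23/4b +102.041ms=1/4b
10) 2448.98ms=6b +116.618ms=2/7b
11) 2565.598ms=44/7b +116.618ms=2/7b
12) 2682.216ms=46/7b +116.618ms=2/7b
13) 2798.834ms=48/7b +116.618ms=2/7b
14) 2915.452ms=50/7b +116.618ms=2/7b
15) 3032.07ms=52/7b +116.618ms=2/7b
16) 3148.688ms=54/7b +116.618ms=2/7b
Σ=8b of 8 (147bpm 2/4) — PASS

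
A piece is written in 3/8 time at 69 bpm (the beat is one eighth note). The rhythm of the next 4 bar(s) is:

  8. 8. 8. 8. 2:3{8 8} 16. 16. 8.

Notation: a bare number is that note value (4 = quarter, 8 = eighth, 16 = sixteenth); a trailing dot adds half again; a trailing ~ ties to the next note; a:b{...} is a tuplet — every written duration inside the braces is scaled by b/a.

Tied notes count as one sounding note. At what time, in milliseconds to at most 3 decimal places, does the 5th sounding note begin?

note 5 onset = 6b = 5217.391ms

1. 0.0ms @ 0 + 1304.348ms (3/2)
2. 1304.348ms @ 3/2 + 1304.348ms (3/2)
3. 2608.696ms @ 3 + 1304.348ms (3/2)
4. 3913.043ms @ 9/2 + 1304.348ms (3/2)
5. 5217.391ms @ 6 + 1304.348ms (3/2)
6. 6521.739ms @ 15/2 + 1304.348ms (3/2)
7. 7826.087ms @ 9 + 652.174ms (3/4)
8. 8478.261ms @ 39/4 + 652.174ms (3/4)
9. 9130.435ms @ 21/2 + 1304.348ms (3/2)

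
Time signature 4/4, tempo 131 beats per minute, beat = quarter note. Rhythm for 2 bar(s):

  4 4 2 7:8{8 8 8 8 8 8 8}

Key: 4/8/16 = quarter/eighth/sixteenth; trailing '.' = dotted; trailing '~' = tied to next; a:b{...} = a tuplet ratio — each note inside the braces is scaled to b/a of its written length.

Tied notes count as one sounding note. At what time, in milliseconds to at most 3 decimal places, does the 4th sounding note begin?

note 4 onset = 4b = 1832.061ms

1. 0.0ms @ 0 + 458.015ms (1)
2. 458.015ms @ 1 + 458.015ms (1)
3. 916.031ms @ 2 + 916.031ms (2)
4. 1832.061ms @ 4 + 261.723ms (4/7)
5. 2093.784ms @ 32/7 + 261.723ms (4/7)
6. 2355.507ms @ 36/7 + 261.723ms (4/7)
7. 2617.23ms @ 40/7 + 261.723ms (4/7)
8. 2878.953ms @ 44/7 + 261.723ms (4/7)
9. 3140.676ms @ 48/7 + 261.723ms (4/7)
10. 3402.399ms @ 52/7 + 261.723ms (4/7)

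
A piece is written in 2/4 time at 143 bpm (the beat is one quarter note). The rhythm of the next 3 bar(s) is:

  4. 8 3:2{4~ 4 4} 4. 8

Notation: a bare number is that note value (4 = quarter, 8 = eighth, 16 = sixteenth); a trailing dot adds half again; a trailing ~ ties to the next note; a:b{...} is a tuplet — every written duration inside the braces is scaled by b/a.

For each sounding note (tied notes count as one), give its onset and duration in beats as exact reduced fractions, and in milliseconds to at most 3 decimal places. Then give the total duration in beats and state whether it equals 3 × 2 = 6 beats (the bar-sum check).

1) 0.0ms=0b +629.371ms=3/2b
2) 629.371ms=3/2b +209.79ms=1/2b
3) 839.161ms=2b +559.441ms=4/3b
4) 1398.601ms=10/3b +279.72ms=2/3b
5) 1678.322ms=4b +629.371ms=3/2b
6) 2307.692ms=11/2b +209.79ms=1/2b
Σ=6b of 6 (143bpm 2/4) — PASS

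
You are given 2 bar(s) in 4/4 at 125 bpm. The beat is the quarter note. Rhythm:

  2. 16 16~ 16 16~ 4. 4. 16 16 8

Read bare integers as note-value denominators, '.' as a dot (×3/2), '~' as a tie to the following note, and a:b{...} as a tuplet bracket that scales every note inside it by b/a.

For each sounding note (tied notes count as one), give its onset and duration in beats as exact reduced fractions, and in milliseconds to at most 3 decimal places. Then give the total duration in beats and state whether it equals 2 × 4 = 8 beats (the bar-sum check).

1) 0.0ms=0b +1440.0ms=3b
2) 1440.0ms=3b +120.0ms=1/4b
3) 1560.0ms=13/4b +240.0ms=1/2b
4) 1800.0ms=15/4b +840.0ms=7/4b
5) 2640.0ms=11/2b +720.0ms=3/2b
6) 3360.0ms=7b +120.0ms=1/4b
7) 3480.0ms=29/4b +120.0ms=1/4b
8) 3600.0ms=15/2b +240.0ms=1/2b
Σ=8b of 8 (125bpm 4/4) — PASS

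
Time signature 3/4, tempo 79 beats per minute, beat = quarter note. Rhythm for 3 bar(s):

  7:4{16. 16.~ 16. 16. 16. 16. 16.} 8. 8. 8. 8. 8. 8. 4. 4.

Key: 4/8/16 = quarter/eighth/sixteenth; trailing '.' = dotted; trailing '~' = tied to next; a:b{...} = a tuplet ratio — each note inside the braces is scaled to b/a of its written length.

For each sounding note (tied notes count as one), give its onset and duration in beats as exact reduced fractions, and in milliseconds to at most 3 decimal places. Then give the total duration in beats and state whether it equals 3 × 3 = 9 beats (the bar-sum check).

1) 0.0ms=0b +162.749ms=3/14b
2) 162.749ms=3/14b +325.497ms=3/7b
3) 488.246ms=9/14b +162.749ms=3/14b
4) 650.995ms=6/7b +162.749ms=3/14b
5) 813.743ms=15/14b +162.749ms=3/14b
6) 976.492ms=9/7b +162.749ms=3/14b
7) 1139.241ms=3/2b +569.62ms=3/4b
8) 1708.861ms=9/4b +569.62ms=3/4b
9) 2278.481ms=3b +569.62ms=3/4b
10) 2848.101ms=15/4b +569.62ms=3/4b
11) 3417.722ms=9/2b +569.62ms=3/4b
12) 3987.342ms=21/4b +569.62ms=3/4b
13) 4556.962ms=6b +1139.241ms=3/2b
14) 5696.203ms=15/2b +1139.241ms=3/2b
Σ=9b of 9 (79bpm 3/4) — PASS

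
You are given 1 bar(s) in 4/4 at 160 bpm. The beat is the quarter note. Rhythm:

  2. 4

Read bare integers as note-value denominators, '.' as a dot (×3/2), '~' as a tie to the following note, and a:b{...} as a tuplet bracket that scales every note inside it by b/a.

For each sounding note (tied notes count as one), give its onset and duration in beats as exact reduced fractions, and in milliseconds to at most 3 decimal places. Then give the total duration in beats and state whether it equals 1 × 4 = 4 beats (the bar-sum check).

1) 0.0ms=0b +1125.0ms=3b
2) 1125.0ms=3b +375.0ms=1b
Σ=4b of 4 (160bpm 4/4) — PASS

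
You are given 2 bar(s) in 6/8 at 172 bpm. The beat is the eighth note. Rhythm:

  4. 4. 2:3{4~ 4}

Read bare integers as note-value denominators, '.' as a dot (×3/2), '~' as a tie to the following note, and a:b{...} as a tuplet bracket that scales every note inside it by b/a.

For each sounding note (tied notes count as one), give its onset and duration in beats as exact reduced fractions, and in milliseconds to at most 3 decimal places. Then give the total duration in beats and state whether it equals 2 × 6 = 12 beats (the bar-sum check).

1) 0.0ms=0b +1046.512ms=3b
2) 1046.512ms=3b +1046.512ms=3b
3) 2093.023ms=6b +2093.023ms=6b
Σ=12b of 12 (172bpm 6/8) — PASS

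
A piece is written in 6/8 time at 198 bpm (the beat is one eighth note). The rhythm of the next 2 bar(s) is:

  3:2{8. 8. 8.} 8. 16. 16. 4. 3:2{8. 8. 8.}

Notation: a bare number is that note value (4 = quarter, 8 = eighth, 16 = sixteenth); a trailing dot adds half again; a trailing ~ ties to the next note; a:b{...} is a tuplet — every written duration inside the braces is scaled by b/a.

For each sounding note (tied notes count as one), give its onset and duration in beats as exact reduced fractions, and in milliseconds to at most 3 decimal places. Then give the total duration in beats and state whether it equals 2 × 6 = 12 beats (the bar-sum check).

1) 0.0ms=0b +303.03ms=1b
2) 303.03ms=1b +303.03ms=1b
3) 606.061ms=2b +303.03ms=1b
4) 909.091ms=3b +454.545ms=3/2b
5) 1363.636ms=9/2b +227.273ms=3/4b
6) 1590.909ms=21/4b +227.273ms=3/4b
7) 1818.182ms=6b +909.091ms=3b
8) 2727.273ms=9b +303.03ms=1b
9) 3030.303ms=10b +303.03ms=1b
10) 3333.333ms=11b +303.03ms=1b
Σ=12b of 12 (198bpm 6/8) — PASS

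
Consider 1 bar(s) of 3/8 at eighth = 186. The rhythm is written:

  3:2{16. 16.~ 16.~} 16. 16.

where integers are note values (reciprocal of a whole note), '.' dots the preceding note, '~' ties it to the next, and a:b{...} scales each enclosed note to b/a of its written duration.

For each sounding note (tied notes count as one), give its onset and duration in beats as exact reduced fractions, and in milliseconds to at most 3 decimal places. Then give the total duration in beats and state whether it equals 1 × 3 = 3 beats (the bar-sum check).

1) 0.0ms=0b +161.29ms=1/2b
2) 161.29ms=1/2b +564.516ms=7/4b
3) 725.806ms=9/4b +241.935ms=3/4b
Σ=3b of 3 (186bpm 3/8) — PASS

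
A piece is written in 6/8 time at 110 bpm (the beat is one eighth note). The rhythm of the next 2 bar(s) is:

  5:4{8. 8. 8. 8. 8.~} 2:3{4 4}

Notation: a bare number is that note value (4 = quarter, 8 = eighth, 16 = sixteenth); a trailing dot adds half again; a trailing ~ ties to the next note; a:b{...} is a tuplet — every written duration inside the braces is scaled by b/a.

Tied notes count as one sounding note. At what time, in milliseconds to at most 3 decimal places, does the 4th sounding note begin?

note 4 onset = 18/5b = 1963.636ms

1. 0.0ms @ 0 + 654.545ms (6/5)
2. 654.545ms @ 6/5 + 654.545ms (6/5)
3. 1309.091ms @ 12/5 + 654.545ms (6/5)
4. 1963.636ms @ 18/5 + 654.545ms (6/5)
5. 2618.182ms @ 24/5 + 2290.909ms (21/5)
6. 4909.091ms @ 9 + 1636.364ms (3)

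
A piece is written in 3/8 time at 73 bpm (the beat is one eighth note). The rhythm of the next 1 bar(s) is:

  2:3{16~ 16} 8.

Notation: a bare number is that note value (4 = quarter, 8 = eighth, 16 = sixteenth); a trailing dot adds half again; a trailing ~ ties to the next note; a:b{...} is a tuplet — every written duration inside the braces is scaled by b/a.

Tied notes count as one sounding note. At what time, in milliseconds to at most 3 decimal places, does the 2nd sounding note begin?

1. 0.0ms @ 0 + 1232.877ms (3/2)
2. 1232.877ms @ 3/2 + 1232.877ms (3/2)

note 2 onset = 3/2b = 1232.877ms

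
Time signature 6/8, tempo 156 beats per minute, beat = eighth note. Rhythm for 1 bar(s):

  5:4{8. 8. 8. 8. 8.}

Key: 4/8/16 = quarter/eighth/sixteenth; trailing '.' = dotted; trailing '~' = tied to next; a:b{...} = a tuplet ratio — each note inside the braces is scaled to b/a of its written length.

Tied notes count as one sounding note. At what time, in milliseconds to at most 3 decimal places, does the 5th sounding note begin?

1. 0.0ms @ 0 + 461.538ms (6/5)
2. 461.538ms @ 6/5 + 461.538ms (6/5)
3. 923.077ms @ 12/5 + 461.538ms (6/5)
4. 1384.615ms @ 18/5 + 461.538ms (6/5)
5. 1846.154ms @ 24/5 + 461.538ms (6/5)

note 5 onset = 24/5b = 1846.154ms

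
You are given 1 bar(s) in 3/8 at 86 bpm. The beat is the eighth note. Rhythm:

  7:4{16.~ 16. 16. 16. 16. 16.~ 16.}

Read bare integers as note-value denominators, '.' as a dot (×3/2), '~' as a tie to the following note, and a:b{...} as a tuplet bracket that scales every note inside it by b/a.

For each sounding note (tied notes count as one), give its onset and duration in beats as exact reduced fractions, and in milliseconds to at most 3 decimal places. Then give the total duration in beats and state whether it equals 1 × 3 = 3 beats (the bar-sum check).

1) 0.0ms=0b +598.007ms=6/7b
2) 598.007ms=6/7b +299.003ms=3/7b
3) 897.01ms=9/7b +299.003ms=3/7b
4) 1196.013ms=12/7b +299.003ms=3/7b
5) 1495.017ms=15/7b +598.007ms=6/7b
Σ=3b of 3 (86bpm 3/8) — PASS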